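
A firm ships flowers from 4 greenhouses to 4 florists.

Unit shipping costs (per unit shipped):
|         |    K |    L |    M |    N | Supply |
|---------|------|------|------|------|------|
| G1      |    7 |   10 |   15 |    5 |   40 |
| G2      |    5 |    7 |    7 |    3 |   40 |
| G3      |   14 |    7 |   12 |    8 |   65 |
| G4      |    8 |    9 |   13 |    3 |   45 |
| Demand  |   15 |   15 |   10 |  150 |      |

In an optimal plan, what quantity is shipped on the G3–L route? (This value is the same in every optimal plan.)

15

Optimal shipments:
  G1–K: 15 × 7 = 105
  G1–N: 25 × 5 = 125
  G2–N: 40 × 3 = 120
  G3–L: 15 × 7 = 105
  G3–M: 10 × 12 = 120
  G3–N: 40 × 8 = 320
  G4–N: 45 × 3 = 135
Total cost = 1030.
So G3→L carries 15 bunches.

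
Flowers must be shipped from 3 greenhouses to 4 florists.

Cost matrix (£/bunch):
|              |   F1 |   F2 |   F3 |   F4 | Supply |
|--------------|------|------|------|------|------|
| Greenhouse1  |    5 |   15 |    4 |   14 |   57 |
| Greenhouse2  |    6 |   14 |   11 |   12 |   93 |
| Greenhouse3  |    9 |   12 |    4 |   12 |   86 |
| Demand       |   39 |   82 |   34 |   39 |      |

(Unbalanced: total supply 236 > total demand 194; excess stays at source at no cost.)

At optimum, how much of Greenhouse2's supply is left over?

An optimal plan:
  Greenhouse1 to F1: 27 × £5 = £135
  Greenhouse1 to F3: 30 × £4 = £120
  Greenhouse2 to F1: 12 × £6 = £72
  Greenhouse2 to F4: 39 × £12 = £468
  Greenhouse3 to F2: 82 × £12 = £984
  Greenhouse3 to F3: 4 × £4 = £16
Total cost = £1795.
Greenhouse2 ships 51 of its 93, leaving 42.

42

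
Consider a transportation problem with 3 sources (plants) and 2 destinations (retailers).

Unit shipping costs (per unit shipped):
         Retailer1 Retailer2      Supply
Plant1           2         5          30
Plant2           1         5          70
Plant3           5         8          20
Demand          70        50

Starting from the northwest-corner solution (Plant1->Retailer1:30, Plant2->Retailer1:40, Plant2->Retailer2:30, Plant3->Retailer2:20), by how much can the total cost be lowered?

30

Current plan cost = 30·2 + 40·1 + 30·5 + 20·8 = 410.
Optimal plan:
  Plant1→Retailer2: 30 × 5 = 150
  Plant2→Retailer1: 70 × 1 = 70
  Plant3→Retailer2: 20 × 8 = 160
Optimal cost = 380.
Saving = 410 − 380 = 30.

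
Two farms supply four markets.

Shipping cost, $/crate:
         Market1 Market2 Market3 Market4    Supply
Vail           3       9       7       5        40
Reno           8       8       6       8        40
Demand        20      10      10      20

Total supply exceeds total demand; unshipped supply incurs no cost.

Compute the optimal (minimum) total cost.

300

A cheapest plan:
  Vail–Market1: 20 × $3 = $60
  Vail–Market4: 20 × $5 = $100
  Reno–Market2: 10 × $8 = $80
  Reno–Market3: 10 × $6 = $60
Total = 60 + 100 + 80 + 60 = $300.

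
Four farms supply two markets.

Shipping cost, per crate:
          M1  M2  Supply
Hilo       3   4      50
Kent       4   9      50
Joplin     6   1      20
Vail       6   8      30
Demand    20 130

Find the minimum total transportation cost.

An optimal shipping plan:
  Hilo->M2: 50 crates
  Kent->M1: 20 crates
  Kent->M2: 30 crates
  Joplin->M2: 20 crates
  Vail->M2: 30 crates
Total cost = 810.
(Supply check: Hilo ships 50; Kent ships 50; Joplin ships 20; Vail ships 30.)

810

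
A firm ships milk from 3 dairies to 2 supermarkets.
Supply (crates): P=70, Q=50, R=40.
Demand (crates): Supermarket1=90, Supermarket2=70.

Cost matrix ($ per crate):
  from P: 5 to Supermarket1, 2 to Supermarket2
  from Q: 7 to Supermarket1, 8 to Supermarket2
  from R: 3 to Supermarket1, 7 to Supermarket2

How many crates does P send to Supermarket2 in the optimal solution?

70

The minimum-cost plan:
  P->Supermarket2: 70 × $2 = $140
  Q->Supermarket1: 50 × $7 = $350
  R->Supermarket1: 40 × $3 = $120
Total cost = $610.
So P→Supermarket2 carries 70 crates.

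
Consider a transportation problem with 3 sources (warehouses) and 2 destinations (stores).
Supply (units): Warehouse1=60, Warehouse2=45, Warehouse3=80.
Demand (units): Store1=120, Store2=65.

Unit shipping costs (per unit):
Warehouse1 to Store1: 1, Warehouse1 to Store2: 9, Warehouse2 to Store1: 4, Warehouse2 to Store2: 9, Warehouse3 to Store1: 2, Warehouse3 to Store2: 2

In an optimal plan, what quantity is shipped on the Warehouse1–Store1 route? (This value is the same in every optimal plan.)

The minimum-cost plan:
  Warehouse1->Store1: 60 × 1 = 60
  Warehouse2->Store1: 45 × 4 = 180
  Warehouse3->Store1: 15 × 2 = 30
  Warehouse3->Store2: 65 × 2 = 130
Total cost = 400.
So Warehouse1→Store1 carries 60 units.

60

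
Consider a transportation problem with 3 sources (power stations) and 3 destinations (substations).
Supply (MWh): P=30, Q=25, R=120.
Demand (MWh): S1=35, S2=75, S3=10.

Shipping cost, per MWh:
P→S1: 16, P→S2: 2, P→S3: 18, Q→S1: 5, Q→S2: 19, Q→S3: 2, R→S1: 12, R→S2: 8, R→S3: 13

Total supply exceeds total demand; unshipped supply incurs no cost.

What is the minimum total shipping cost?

One minimum-cost allocation:
  P–S2: 30 MWh
  Q–S1: 15 MWh
  Q–S3: 10 MWh
  R–S1: 20 MWh
  R–S2: 45 MWh
Total cost = 755.

755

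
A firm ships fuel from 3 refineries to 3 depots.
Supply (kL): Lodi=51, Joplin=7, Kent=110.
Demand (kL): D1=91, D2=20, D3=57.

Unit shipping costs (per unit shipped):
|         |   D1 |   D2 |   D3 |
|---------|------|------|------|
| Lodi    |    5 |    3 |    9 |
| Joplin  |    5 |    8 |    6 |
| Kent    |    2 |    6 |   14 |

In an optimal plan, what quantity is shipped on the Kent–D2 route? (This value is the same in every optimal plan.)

Optimal shipments:
  Lodi to D2: 1 × 3 = 3
  Lodi to D3: 50 × 9 = 450
  Joplin to D3: 7 × 6 = 42
  Kent to D1: 91 × 2 = 182
  Kent to D2: 19 × 6 = 114
Total cost = 791.
So Kent→D2 carries 19 kL.

19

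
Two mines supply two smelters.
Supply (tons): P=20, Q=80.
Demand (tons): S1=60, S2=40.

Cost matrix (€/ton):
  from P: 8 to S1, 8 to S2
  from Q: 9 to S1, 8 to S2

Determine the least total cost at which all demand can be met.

840

An optimal shipping plan:
  P->S1: 20 × €8 = €160
  Q->S1: 40 × €9 = €360
  Q->S2: 40 × €8 = €320
Total = 160 + 360 + 320 = €840.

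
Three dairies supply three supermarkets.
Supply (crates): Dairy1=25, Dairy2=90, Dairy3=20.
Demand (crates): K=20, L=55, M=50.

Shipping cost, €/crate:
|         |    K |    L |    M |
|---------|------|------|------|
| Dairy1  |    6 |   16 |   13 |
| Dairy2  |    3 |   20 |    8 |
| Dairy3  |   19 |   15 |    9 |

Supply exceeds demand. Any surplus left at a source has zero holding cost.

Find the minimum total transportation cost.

1360

Optimal allocation:
  Dairy1→L: 25 × €16 = €400
  Dairy2→K: 20 × €3 = €60
  Dairy2→L: 10 × €20 = €200
  Dairy2→M: 50 × €8 = €400
  Dairy3→L: 20 × €15 = €300
Total = 400 + 60 + 200 + 400 + 300 = €1360.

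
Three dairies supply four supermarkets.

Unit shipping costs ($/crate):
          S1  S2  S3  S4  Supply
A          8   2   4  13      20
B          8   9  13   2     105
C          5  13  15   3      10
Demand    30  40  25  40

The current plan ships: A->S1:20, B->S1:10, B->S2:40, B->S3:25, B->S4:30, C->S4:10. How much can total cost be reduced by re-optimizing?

220

Current plan cost = 20·8 + 10·8 + 40·9 + 25·13 + 30·2 + 10·3 = $1015.
Optimal plan:
  A to S3: 20 × $4 = $80
  B to S1: 20 × $8 = $160
  B to S2: 40 × $9 = $360
  B to S3: 5 × $13 = $65
  B to S4: 40 × $2 = $80
  C to S1: 10 × $5 = $50
Optimal cost = $795.
Saving = 1015 − 795 = $220.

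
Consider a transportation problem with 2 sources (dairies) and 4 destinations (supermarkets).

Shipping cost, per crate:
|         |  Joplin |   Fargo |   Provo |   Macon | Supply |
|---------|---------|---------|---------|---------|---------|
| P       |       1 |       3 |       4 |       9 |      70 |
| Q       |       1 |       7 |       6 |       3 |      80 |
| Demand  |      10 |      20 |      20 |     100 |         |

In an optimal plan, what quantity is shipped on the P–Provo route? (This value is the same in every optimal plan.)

20

The minimum-cost plan:
  P to Joplin: 10 crates
  P to Fargo: 20 crates
  P to Provo: 20 crates
  P to Macon: 20 crates
  Q to Macon: 80 crates
Total cost = 570.
So P→Provo carries 20 crates.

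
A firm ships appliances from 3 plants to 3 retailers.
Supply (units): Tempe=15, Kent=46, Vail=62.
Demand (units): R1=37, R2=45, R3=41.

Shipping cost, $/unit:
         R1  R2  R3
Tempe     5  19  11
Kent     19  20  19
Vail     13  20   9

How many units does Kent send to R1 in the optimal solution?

1

Optimal shipments:
  Tempe→R1: 15 × $5 = $75
  Kent→R1: 1 × $19 = $19
  Kent→R2: 45 × $20 = $900
  Vail→R1: 21 × $13 = $273
  Vail→R3: 41 × $9 = $369
Total cost = $1636.
So Kent→R1 carries 1 units.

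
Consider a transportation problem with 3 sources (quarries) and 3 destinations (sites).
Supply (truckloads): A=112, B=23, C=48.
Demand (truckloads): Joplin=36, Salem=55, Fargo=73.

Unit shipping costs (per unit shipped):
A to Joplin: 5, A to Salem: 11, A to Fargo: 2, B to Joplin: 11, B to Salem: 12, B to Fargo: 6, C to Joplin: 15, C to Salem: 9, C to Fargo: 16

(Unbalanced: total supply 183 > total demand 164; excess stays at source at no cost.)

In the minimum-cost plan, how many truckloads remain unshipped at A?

0

Minimum-cost shipments:
  A→Joplin: 36 × 5 = 180
  A→Salem: 3 × 11 = 33
  A→Fargo: 73 × 2 = 146
  B→Salem: 4 × 12 = 48
  C→Salem: 48 × 9 = 432
Total cost = 839.
A ships 112 of its 112, leaving 0.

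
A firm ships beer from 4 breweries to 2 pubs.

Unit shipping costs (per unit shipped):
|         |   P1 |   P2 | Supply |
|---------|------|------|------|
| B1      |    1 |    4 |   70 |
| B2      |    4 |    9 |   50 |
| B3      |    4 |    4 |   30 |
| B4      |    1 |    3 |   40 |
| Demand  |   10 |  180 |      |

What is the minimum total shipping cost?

One minimum-cost allocation:
  B1 to P2: 70 × 4 = 280
  B2 to P1: 10 × 4 = 40
  B2 to P2: 40 × 9 = 360
  B3 to P2: 30 × 4 = 120
  B4 to P2: 40 × 3 = 120
Total = 280 + 40 + 360 + 120 + 120 = 920.
(Supply check: B1 ships 70; B2 ships 50; B3 ships 30; B4 ships 40.)

920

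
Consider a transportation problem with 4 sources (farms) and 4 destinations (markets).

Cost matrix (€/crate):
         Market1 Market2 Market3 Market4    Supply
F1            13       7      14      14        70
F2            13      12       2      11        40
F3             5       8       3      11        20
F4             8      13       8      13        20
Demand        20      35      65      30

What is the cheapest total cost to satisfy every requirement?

1030

A cheapest plan:
  F1–Market1: 5 × €13 = €65
  F1–Market2: 35 × €7 = €245
  F1–Market4: 30 × €14 = €420
  F2–Market3: 40 × €2 = €80
  F3–Market3: 20 × €3 = €60
  F4–Market1: 15 × €8 = €120
  F4–Market3: 5 × €8 = €40
Total = 65 + 245 + 420 + 80 + 60 + 120 + 40 = €1030.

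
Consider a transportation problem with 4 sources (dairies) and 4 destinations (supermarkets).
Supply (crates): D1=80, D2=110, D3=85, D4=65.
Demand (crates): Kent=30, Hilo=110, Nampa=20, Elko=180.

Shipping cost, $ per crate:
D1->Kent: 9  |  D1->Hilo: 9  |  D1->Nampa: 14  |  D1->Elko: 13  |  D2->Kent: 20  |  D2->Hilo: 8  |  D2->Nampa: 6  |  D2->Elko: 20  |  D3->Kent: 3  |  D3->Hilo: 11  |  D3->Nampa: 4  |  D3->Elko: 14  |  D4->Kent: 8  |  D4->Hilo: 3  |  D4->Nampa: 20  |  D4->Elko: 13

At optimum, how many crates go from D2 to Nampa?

20

The minimum-cost plan:
  D1–Elko: 80 × $13 = $1040
  D2–Hilo: 90 × $8 = $720
  D2–Nampa: 20 × $6 = $120
  D3–Kent: 30 × $3 = $90
  D3–Elko: 55 × $14 = $770
  D4–Hilo: 20 × $3 = $60
  D4–Elko: 45 × $13 = $585
Total cost = $3385.
So D2→Nampa carries 20 crates.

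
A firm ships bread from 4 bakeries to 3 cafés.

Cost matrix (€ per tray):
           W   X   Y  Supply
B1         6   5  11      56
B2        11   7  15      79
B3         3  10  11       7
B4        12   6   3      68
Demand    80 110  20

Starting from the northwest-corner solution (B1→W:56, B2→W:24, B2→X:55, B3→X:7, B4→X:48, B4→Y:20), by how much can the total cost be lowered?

Current plan cost = 56·6 + 24·11 + 55·7 + 7·10 + 48·6 + 20·3 = €1403.
Optimal plan:
  B1->W: 56 × €6 = €336
  B2->W: 17 × €11 = €187
  B2->X: 62 × €7 = €434
  B3->W: 7 × €3 = €21
  B4->X: 48 × €6 = €288
  B4->Y: 20 × €3 = €60
Optimal cost = €1326.
Saving = 1403 − 1326 = €77.

77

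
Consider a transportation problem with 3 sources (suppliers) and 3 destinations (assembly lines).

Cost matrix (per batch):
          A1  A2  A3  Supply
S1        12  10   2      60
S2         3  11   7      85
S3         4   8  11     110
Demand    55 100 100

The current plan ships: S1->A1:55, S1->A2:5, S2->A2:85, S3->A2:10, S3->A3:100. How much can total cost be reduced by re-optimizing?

1450

Current plan cost = 55·12 + 5·10 + 85·11 + 10·8 + 100·11 = 2825.
Optimal plan:
  S1→A3: 60 × 2 = 120
  S2→A1: 45 × 3 = 135
  S2→A3: 40 × 7 = 280
  S3→A1: 10 × 4 = 40
  S3→A2: 100 × 8 = 800
Optimal cost = 1375.
Saving = 2825 − 1375 = 1450.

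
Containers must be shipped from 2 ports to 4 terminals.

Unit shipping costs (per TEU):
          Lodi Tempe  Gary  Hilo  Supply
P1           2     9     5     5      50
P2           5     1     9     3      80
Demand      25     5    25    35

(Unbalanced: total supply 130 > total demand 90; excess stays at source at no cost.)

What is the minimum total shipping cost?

285

An optimal shipping plan:
  P1->Lodi: 25 × 2 = 50
  P1->Gary: 25 × 5 = 125
  P2->Tempe: 5 × 1 = 5
  P2->Hilo: 35 × 3 = 105
Total = 50 + 125 + 5 + 105 = 285.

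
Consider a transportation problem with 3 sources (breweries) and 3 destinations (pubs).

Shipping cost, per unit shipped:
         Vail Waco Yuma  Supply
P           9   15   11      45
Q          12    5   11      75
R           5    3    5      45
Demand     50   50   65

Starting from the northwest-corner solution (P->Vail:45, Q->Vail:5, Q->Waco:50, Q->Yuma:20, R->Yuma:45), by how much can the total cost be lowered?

Current plan cost = 45·9 + 5·12 + 50·5 + 20·11 + 45·5 = 1160.
Optimal plan:
  P to Vail: 45 × 9 = 405
  Q to Waco: 50 × 5 = 250
  Q to Yuma: 25 × 11 = 275
  R to Vail: 5 × 5 = 25
  R to Yuma: 40 × 5 = 200
Optimal cost = 1155.
Saving = 1160 − 1155 = 5.

5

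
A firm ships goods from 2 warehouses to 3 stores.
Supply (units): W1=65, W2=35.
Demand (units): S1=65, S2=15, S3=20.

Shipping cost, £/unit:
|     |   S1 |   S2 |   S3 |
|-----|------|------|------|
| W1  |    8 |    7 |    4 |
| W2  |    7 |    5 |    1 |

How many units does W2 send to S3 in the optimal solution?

Optimal shipments:
  W1–S1: 65 units
  W2–S2: 15 units
  W2–S3: 20 units
Total cost = £615.
So W2→S3 carries 20 units.

20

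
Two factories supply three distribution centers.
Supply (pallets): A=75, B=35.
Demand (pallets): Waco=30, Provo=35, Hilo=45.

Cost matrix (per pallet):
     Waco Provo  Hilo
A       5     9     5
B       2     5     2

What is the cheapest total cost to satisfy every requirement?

An optimal shipping plan:
  A->Waco: 30 × 5 = 150
  A->Hilo: 45 × 5 = 225
  B->Provo: 35 × 5 = 175
Total = 150 + 225 + 175 = 550.

550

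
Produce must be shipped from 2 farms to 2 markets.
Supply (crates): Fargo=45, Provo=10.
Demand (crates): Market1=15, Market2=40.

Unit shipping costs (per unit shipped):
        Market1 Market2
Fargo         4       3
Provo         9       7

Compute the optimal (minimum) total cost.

220

A cheapest plan:
  Fargo->Market1: 15 × 4 = 60
  Fargo->Market2: 30 × 3 = 90
  Provo->Market2: 10 × 7 = 70
Total = 60 + 90 + 70 = 220.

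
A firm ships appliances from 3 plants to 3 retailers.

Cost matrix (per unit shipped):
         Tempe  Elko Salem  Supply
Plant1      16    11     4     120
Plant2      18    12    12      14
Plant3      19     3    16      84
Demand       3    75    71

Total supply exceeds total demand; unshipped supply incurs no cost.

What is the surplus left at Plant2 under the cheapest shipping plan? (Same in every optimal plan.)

14

An optimal plan:
  Plant1→Tempe: 3 × 16 = 48
  Plant1→Salem: 71 × 4 = 284
  Plant3→Elko: 75 × 3 = 225
Total cost = 557.
Plant2 ships 0 of its 14, leaving 14.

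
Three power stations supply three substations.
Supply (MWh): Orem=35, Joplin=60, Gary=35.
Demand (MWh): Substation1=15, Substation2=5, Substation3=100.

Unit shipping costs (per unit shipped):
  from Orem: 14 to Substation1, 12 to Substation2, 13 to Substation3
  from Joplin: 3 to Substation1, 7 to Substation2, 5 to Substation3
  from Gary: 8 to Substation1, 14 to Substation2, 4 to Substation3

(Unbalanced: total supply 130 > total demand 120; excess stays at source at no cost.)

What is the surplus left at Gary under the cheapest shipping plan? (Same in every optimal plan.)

0

Minimum-cost shipments:
  Orem–Substation2: 5 × 12 = 60
  Orem–Substation3: 20 × 13 = 260
  Joplin–Substation1: 15 × 3 = 45
  Joplin–Substation3: 45 × 5 = 225
  Gary–Substation3: 35 × 4 = 140
Total cost = 730.
Gary ships 35 of its 35, leaving 0.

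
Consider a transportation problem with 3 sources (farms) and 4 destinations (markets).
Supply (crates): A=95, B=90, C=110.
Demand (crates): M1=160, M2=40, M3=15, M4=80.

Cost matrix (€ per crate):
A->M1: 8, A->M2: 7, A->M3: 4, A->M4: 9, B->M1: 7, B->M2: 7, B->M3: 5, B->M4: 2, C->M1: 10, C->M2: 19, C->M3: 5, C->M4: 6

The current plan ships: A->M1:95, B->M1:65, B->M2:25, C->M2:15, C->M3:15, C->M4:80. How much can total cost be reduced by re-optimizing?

Current plan cost = 95·8 + 65·7 + 25·7 + 15·19 + 15·5 + 80·6 = €2230.
Optimal plan:
  A to M1: 55 × €8 = €440
  A to M2: 40 × €7 = €280
  B to M1: 10 × €7 = €70
  B to M4: 80 × €2 = €160
  C to M1: 95 × €10 = €950
  C to M3: 15 × €5 = €75
Optimal cost = €1975.
Saving = 2230 − 1975 = €255.

255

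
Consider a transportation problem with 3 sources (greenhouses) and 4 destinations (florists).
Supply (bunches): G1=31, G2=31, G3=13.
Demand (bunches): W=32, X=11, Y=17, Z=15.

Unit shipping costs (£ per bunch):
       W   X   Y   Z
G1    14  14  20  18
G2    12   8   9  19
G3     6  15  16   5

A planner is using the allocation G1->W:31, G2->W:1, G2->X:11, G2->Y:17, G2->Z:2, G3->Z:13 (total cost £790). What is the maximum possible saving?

6

Current plan cost = 31·14 + 1·12 + 11·8 + 17·9 + 2·19 + 13·5 = £790.
Optimal plan:
  G1->W: 29 × £14 = £406
  G1->Z: 2 × £18 = £36
  G2->W: 3 × £12 = £36
  G2->X: 11 × £8 = £88
  G2->Y: 17 × £9 = £153
  G3->Z: 13 × £5 = £65
Optimal cost = £784.
Saving = 790 − 784 = £6.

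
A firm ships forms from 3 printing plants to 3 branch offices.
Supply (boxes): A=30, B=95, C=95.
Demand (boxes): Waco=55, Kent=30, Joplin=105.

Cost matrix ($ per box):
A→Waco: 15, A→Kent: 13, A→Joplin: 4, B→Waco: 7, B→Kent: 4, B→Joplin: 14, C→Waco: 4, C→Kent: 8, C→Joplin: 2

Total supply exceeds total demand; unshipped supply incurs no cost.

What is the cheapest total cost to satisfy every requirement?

An optimal shipping plan:
  A to Joplin: 30 × $4 = $120
  B to Waco: 35 × $7 = $245
  B to Kent: 30 × $4 = $120
  C to Waco: 20 × $4 = $80
  C to Joplin: 75 × $2 = $150
Total = 120 + 245 + 120 + 80 + 150 = $715.

715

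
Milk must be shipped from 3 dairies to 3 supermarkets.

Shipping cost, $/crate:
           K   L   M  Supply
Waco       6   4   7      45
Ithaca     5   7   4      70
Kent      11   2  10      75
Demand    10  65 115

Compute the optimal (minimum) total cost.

One minimum-cost allocation:
  Waco to K: 10 × $6 = $60
  Waco to M: 35 × $7 = $245
  Ithaca to M: 70 × $4 = $280
  Kent to L: 65 × $2 = $130
  Kent to M: 10 × $10 = $100
Total = 60 + 245 + 280 + 130 + 100 = $815.
(Supply check: Waco ships 45; Ithaca ships 70; Kent ships 75.)

815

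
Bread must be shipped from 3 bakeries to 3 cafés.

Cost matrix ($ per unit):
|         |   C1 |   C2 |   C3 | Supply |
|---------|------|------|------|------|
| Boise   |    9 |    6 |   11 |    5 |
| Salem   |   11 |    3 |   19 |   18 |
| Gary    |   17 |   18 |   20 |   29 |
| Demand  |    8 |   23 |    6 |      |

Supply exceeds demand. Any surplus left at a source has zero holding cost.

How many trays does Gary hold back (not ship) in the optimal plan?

Minimum-cost shipments:
  Boise to C2: 5 trays
  Salem to C2: 18 trays
  Gary to C1: 8 trays
  Gary to C3: 6 trays
Total cost = $340.
Gary ships 14 of its 29, leaving 15.

15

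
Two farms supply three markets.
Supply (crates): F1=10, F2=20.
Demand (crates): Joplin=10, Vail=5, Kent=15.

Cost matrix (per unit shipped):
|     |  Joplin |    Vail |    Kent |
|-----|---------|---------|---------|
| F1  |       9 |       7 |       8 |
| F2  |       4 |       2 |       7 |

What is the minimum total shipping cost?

165

One minimum-cost allocation:
  F1→Kent: 10 crates
  F2→Joplin: 10 crates
  F2→Vail: 5 crates
  F2→Kent: 5 crates
Total cost = 165.
(Supply check: F1 ships 10; F2 ships 20.)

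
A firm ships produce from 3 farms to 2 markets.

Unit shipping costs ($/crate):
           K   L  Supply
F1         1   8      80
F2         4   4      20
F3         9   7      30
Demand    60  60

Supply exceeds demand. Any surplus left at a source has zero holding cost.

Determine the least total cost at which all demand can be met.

430

One minimum-cost allocation:
  F1–K: 60 crates
  F1–L: 10 crates
  F2–L: 20 crates
  F3–L: 30 crates
Total cost = $430.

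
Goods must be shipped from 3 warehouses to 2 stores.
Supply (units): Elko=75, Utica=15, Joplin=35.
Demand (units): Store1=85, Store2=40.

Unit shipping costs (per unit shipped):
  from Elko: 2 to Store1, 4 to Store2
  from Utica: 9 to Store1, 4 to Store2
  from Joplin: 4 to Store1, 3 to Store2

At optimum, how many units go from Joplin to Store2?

Optimal shipments:
  Elko->Store1: 75 × 2 = 150
  Utica->Store2: 15 × 4 = 60
  Joplin->Store1: 10 × 4 = 40
  Joplin->Store2: 25 × 3 = 75
Total cost = 325.
So Joplin→Store2 carries 25 units.

25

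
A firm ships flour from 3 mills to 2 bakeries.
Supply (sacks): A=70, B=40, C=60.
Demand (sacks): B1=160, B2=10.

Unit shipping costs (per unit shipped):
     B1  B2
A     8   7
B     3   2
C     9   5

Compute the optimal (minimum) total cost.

1180

A cheapest plan:
  A->B1: 70 × 8 = 560
  B->B1: 40 × 3 = 120
  C->B1: 50 × 9 = 450
  C->B2: 10 × 5 = 50
Total = 560 + 120 + 450 + 50 = 1180.
(Supply check: A ships 70; B ships 40; C ships 60.)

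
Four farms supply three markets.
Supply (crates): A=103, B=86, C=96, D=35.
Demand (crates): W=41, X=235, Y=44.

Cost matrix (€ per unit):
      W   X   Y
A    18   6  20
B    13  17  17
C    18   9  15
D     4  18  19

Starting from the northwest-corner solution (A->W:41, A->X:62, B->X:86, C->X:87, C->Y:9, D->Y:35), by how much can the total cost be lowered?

1095

Current plan cost = 41·18 + 62·6 + 86·17 + 87·9 + 9·15 + 35·19 = €4155.
Optimal plan:
  A to X: 103 × €6 = €618
  B to W: 6 × €13 = €78
  B to X: 36 × €17 = €612
  B to Y: 44 × €17 = €748
  C to X: 96 × €9 = €864
  D to W: 35 × €4 = €140
Optimal cost = €3060.
Saving = 4155 − 3060 = €1095.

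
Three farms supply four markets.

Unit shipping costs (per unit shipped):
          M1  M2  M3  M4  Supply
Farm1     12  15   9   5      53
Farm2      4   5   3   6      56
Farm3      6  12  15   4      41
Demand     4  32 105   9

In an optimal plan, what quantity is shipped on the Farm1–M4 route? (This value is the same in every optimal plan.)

Optimal shipments:
  Farm1–M3: 53 × 9 = 477
  Farm2–M2: 4 × 5 = 20
  Farm2–M3: 52 × 3 = 156
  Farm3–M1: 4 × 6 = 24
  Farm3–M2: 28 × 12 = 336
  Farm3–M4: 9 × 4 = 36
Total cost = 1049.
The route Farm1→M4 is not used.

0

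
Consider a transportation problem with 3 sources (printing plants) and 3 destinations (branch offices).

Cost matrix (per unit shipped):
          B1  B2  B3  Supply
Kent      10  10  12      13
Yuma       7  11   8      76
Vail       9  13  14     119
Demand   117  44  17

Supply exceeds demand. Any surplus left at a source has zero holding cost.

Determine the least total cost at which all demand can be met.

A cheapest plan:
  Kent–B2: 13 × 10 = 130
  Yuma–B1: 28 × 7 = 196
  Yuma–B2: 31 × 11 = 341
  Yuma–B3: 17 × 8 = 136
  Vail–B1: 89 × 9 = 801
Total = 130 + 196 + 341 + 136 + 801 = 1604.

1604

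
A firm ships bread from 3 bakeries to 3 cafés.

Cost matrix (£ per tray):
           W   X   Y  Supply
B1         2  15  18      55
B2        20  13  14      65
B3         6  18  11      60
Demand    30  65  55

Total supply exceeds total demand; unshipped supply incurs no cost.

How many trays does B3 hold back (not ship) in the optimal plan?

5

Minimum-cost shipments:
  B1 to W: 30 × £2 = £60
  B2 to X: 65 × £13 = £845
  B3 to Y: 55 × £11 = £605
Total cost = £1510.
B3 ships 55 of its 60, leaving 5.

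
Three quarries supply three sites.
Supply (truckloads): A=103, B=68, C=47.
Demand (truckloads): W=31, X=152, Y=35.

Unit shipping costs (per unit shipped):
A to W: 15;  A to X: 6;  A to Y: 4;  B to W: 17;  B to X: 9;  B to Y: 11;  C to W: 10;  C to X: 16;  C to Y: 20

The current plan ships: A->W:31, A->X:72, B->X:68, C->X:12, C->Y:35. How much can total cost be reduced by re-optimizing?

Current plan cost = 31·15 + 72·6 + 68·9 + 12·16 + 35·20 = 2401.
Optimal plan:
  A→X: 68 × 6 = 408
  A→Y: 35 × 4 = 140
  B→X: 68 × 9 = 612
  C→W: 31 × 10 = 310
  C→X: 16 × 16 = 256
Optimal cost = 1726.
Saving = 2401 − 1726 = 675.

675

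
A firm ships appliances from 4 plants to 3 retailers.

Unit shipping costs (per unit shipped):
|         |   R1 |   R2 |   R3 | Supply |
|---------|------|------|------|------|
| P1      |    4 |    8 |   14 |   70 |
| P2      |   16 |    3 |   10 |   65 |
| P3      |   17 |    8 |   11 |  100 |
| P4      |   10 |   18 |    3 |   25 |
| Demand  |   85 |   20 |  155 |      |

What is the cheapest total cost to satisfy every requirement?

2055

One minimum-cost allocation:
  P1–R1: 70 × 4 = 280
  P2–R2: 20 × 3 = 60
  P2–R3: 45 × 10 = 450
  P3–R1: 15 × 17 = 255
  P3–R3: 85 × 11 = 935
  P4–R3: 25 × 3 = 75
Total = 280 + 60 + 450 + 255 + 935 + 75 = 2055.
(Supply check: P1 ships 70; P2 ships 65; P3 ships 100; P4 ships 25.)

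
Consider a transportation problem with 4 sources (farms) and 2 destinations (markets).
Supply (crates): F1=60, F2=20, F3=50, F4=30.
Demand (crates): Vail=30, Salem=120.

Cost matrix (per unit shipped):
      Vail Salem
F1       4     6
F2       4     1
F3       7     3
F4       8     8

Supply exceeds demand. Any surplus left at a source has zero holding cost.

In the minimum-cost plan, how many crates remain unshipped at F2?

0

Minimum-cost shipments:
  F1→Vail: 30 × 4 = 120
  F1→Salem: 30 × 6 = 180
  F2→Salem: 20 × 1 = 20
  F3→Salem: 50 × 3 = 150
  F4→Salem: 20 × 8 = 160
Total cost = 630.
F2 ships 20 of its 20, leaving 0.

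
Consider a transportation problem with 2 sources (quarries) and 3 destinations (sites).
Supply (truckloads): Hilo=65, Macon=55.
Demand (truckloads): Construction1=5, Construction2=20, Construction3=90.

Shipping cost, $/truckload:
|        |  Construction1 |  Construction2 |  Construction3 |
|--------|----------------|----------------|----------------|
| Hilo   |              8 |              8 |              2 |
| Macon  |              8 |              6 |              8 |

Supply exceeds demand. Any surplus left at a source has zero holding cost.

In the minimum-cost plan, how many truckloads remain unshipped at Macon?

5

An optimal plan:
  Hilo→Construction3: 65 truckloads
  Macon→Construction1: 5 truckloads
  Macon→Construction2: 20 truckloads
  Macon→Construction3: 25 truckloads
Total cost = $490.
Macon ships 50 of its 55, leaving 5.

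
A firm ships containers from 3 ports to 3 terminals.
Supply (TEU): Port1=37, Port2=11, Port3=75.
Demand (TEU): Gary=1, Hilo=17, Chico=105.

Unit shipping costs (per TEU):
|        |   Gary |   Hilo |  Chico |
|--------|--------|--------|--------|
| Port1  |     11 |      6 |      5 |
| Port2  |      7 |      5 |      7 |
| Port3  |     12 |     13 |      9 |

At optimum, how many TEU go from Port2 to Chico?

Solving gives:
  Port1->Hilo: 6 TEU
  Port1->Chico: 31 TEU
  Port2->Hilo: 11 TEU
  Port3->Gary: 1 TEU
  Port3->Chico: 74 TEU
Total cost = 924.
The route Port2→Chico is not used.

0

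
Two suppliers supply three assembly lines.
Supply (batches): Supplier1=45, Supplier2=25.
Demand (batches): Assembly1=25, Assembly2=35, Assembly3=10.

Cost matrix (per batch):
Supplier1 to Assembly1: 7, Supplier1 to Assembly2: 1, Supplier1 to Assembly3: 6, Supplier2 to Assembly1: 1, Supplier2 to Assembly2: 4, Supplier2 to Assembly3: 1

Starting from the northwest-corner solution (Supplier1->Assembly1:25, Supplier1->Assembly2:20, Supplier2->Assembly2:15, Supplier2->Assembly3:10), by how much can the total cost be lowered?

145

Current plan cost = 25·7 + 20·1 + 15·4 + 10·1 = 265.
Optimal plan:
  Supplier1→Assembly2: 35 batches
  Supplier1→Assembly3: 10 batches
  Supplier2→Assembly1: 25 batches
Optimal cost = 120.
Saving = 265 − 120 = 145.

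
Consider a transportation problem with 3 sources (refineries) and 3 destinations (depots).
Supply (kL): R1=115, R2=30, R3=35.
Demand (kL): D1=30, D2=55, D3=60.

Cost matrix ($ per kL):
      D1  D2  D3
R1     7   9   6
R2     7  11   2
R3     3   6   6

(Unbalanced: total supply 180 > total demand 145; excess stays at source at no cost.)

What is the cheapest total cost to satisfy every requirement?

Optimal allocation:
  R1–D2: 50 × $9 = $450
  R1–D3: 30 × $6 = $180
  R2–D3: 30 × $2 = $60
  R3–D1: 30 × $3 = $90
  R3–D2: 5 × $6 = $30
Total = 450 + 180 + 60 + 90 + 30 = $810.

810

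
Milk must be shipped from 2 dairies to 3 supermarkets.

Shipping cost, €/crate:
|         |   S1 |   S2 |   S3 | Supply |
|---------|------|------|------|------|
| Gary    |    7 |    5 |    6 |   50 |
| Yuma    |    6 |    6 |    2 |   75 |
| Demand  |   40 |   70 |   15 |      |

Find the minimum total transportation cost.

640

One minimum-cost allocation:
  Gary–S2: 50 crates
  Yuma–S1: 40 crates
  Yuma–S2: 20 crates
  Yuma–S3: 15 crates
Total cost = €640.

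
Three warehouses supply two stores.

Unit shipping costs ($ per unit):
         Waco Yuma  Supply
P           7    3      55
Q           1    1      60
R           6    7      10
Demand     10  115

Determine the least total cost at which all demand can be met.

285

One minimum-cost allocation:
  P->Yuma: 55 × $3 = $165
  Q->Yuma: 60 × $1 = $60
  R->Waco: 10 × $6 = $60
Total = 165 + 60 + 60 = $285.
(Supply check: P ships 55; Q ships 60; R ships 10.)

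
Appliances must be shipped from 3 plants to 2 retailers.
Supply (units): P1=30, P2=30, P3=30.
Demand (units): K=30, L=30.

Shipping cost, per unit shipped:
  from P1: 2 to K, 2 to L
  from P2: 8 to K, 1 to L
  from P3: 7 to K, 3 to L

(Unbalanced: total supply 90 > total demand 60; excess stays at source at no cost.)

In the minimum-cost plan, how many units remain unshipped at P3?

30

Minimum-cost shipments:
  P1→K: 30 units
  P2→L: 30 units
Total cost = 90.
P3 ships 0 of its 30, leaving 30.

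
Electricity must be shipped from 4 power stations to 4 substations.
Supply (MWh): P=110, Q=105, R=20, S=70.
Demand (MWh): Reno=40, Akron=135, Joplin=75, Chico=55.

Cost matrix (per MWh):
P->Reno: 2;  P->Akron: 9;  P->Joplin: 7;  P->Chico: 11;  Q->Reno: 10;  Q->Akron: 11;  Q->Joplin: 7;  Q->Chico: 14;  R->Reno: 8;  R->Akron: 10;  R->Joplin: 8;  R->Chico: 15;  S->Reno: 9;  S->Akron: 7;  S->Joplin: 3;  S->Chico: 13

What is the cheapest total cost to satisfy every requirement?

One minimum-cost allocation:
  P to Reno: 40 × 2 = 80
  P to Akron: 15 × 9 = 135
  P to Chico: 55 × 11 = 605
  Q to Akron: 100 × 11 = 1100
  Q to Joplin: 5 × 7 = 35
  R to Akron: 20 × 10 = 200
  S to Joplin: 70 × 3 = 210
Total = 80 + 135 + 605 + 1100 + 35 + 200 + 210 = 2365.

2365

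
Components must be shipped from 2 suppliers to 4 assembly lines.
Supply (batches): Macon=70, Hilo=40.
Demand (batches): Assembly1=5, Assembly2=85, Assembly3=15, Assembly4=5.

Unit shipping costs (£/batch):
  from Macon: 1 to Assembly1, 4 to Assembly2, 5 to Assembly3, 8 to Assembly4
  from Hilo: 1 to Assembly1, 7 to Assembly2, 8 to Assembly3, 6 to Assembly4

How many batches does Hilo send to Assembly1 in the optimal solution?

5

The minimum-cost plan:
  Macon→Assembly2: 55 batches
  Macon→Assembly3: 15 batches
  Hilo→Assembly1: 5 batches
  Hilo→Assembly2: 30 batches
  Hilo→Assembly4: 5 batches
Total cost = £540.
So Hilo→Assembly1 carries 5 batches.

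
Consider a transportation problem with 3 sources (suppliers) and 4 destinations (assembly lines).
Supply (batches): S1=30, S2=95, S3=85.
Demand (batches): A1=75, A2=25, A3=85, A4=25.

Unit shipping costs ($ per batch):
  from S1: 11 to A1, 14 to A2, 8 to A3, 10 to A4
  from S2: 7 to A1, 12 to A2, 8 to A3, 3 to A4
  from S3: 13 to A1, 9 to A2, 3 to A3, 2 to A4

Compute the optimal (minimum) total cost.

An optimal shipping plan:
  S1–A2: 25 × $14 = $350
  S1–A3: 5 × $8 = $40
  S2–A1: 75 × $7 = $525
  S2–A4: 20 × $3 = $60
  S3–A3: 80 × $3 = $240
  S3–A4: 5 × $2 = $10
Total = 350 + 40 + 525 + 60 + 240 + 10 = $1225.

1225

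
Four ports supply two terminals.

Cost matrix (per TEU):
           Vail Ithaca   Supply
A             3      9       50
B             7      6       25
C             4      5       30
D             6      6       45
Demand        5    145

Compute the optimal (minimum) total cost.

A cheapest plan:
  A→Vail: 5 × 3 = 15
  A→Ithaca: 45 × 9 = 405
  B→Ithaca: 25 × 6 = 150
  C→Ithaca: 30 × 5 = 150
  D→Ithaca: 45 × 6 = 270
Total = 15 + 405 + 150 + 150 + 270 = 990.
(Supply check: A ships 50; B ships 25; C ships 30; D ships 45.)

990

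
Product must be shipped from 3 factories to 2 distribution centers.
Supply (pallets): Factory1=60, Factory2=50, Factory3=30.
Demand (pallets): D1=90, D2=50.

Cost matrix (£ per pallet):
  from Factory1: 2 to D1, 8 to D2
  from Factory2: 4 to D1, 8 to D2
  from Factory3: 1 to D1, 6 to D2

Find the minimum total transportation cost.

550

Optimal allocation:
  Factory1→D1: 60 pallets
  Factory2→D2: 50 pallets
  Factory3→D1: 30 pallets
Total cost = £550.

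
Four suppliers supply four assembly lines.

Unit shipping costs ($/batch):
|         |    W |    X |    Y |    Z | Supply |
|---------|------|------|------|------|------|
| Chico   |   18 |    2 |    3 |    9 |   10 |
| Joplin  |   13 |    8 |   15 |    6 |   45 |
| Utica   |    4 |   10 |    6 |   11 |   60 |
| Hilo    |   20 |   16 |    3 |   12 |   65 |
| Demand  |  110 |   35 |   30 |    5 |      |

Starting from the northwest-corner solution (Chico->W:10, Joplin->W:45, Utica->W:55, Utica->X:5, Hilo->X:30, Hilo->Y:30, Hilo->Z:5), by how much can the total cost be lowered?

195

Current plan cost = 10·18 + 45·13 + 55·4 + 5·10 + 30·16 + 30·3 + 5·12 = $1665.
Optimal plan:
  Chico→X: 10 × $2 = $20
  Joplin→W: 20 × $13 = $260
  Joplin→X: 25 × $8 = $200
  Utica→W: 60 × $4 = $240
  Hilo→W: 30 × $20 = $600
  Hilo→Y: 30 × $3 = $90
  Hilo→Z: 5 × $12 = $60
Optimal cost = $1470.
Saving = 1665 − 1470 = $195.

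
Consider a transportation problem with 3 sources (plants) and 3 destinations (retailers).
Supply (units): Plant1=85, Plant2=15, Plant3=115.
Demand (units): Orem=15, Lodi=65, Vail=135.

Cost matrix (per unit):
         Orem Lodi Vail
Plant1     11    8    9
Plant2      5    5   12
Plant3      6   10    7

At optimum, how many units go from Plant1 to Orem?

The minimum-cost plan:
  Plant1→Lodi: 50 × 8 = 400
  Plant1→Vail: 35 × 9 = 315
  Plant2→Lodi: 15 × 5 = 75
  Plant3→Orem: 15 × 6 = 90
  Plant3→Vail: 100 × 7 = 700
Total cost = 1580.
The route Plant1→Orem is not used.

0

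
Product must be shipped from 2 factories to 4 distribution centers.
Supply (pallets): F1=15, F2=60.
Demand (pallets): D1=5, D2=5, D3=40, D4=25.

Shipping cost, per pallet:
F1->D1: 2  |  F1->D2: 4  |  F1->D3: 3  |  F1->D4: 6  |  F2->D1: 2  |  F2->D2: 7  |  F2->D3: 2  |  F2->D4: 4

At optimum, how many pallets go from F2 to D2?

Solving gives:
  F1→D1: 5 pallets
  F1→D2: 5 pallets
  F1→D3: 5 pallets
  F2→D3: 35 pallets
  F2→D4: 25 pallets
Total cost = 215.
The route F2→D2 is not used.

0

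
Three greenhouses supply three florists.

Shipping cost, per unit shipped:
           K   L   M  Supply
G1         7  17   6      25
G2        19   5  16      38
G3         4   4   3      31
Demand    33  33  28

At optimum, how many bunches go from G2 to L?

Solving gives:
  G1–K: 2 bunches
  G1–M: 23 bunches
  G2–L: 33 bunches
  G2–M: 5 bunches
  G3–K: 31 bunches
Total cost = 521.
So G2→L carries 33 bunches.

33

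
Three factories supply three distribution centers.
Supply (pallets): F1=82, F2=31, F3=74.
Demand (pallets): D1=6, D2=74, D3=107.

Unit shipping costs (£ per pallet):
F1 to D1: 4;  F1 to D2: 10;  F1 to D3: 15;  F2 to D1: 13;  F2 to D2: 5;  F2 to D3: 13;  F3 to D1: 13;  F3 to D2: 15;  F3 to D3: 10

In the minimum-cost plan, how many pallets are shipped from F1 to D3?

The minimum-cost plan:
  F1 to D1: 6 × £4 = £24
  F1 to D2: 43 × £10 = £430
  F1 to D3: 33 × £15 = £495
  F2 to D2: 31 × £5 = £155
  F3 to D3: 74 × £10 = £740
Total cost = £1844.
So F1→D3 carries 33 pallets.

33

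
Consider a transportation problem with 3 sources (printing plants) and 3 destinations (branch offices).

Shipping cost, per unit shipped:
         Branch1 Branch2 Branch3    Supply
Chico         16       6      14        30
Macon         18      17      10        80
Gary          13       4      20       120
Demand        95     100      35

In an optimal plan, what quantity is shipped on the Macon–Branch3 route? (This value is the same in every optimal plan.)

35

Solving gives:
  Chico to Branch2: 30 × 6 = 180
  Macon to Branch1: 45 × 18 = 810
  Macon to Branch3: 35 × 10 = 350
  Gary to Branch1: 50 × 13 = 650
  Gary to Branch2: 70 × 4 = 280
Total cost = 2270.
So Macon→Branch3 carries 35 boxes.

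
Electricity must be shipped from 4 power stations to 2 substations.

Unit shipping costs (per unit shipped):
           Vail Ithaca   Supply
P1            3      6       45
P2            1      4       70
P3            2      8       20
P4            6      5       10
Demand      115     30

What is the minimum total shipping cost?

Optimal allocation:
  P1→Vail: 25 × 3 = 75
  P1→Ithaca: 20 × 6 = 120
  P2→Vail: 70 × 1 = 70
  P3→Vail: 20 × 2 = 40
  P4→Ithaca: 10 × 5 = 50
Total = 75 + 120 + 70 + 40 + 50 = 355.

355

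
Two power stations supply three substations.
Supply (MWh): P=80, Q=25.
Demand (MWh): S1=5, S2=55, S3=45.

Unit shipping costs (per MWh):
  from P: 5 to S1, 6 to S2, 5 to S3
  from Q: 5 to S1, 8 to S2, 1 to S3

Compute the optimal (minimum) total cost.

An optimal shipping plan:
  P->S1: 5 × 5 = 25
  P->S2: 55 × 6 = 330
  P->S3: 20 × 5 = 100
  Q->S3: 25 × 1 = 25
Total = 25 + 330 + 100 + 25 = 480.

480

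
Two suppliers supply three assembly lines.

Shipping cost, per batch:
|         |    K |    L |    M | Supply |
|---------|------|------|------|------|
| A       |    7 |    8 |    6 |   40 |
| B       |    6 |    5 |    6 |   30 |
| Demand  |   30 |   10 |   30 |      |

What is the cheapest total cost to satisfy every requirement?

420

One minimum-cost allocation:
  A→K: 10 × 7 = 70
  A→M: 30 × 6 = 180
  B→K: 20 × 6 = 120
  B→L: 10 × 5 = 50
Total = 70 + 180 + 120 + 50 = 420.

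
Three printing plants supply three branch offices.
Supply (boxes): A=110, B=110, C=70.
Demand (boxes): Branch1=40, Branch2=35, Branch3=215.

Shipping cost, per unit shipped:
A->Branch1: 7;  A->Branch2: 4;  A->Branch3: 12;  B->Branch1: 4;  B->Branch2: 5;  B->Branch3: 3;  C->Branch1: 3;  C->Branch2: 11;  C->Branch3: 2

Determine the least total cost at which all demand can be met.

1310

Optimal allocation:
  A->Branch1: 40 × 7 = 280
  A->Branch2: 35 × 4 = 140
  A->Branch3: 35 × 12 = 420
  B->Branch3: 110 × 3 = 330
  C->Branch3: 70 × 2 = 140
Total = 280 + 140 + 420 + 330 + 140 = 1310.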